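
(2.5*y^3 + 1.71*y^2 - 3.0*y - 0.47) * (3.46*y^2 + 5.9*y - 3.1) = 8.65*y^5 + 20.6666*y^4 - 8.041*y^3 - 24.6272*y^2 + 6.527*y + 1.457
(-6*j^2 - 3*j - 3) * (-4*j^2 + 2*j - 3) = 24*j^4 + 24*j^2 + 3*j + 9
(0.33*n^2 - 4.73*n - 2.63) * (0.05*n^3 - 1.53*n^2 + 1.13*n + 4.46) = 0.0165*n^5 - 0.7414*n^4 + 7.4783*n^3 + 0.1508*n^2 - 24.0677*n - 11.7298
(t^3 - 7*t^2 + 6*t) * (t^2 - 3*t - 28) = t^5 - 10*t^4 - t^3 + 178*t^2 - 168*t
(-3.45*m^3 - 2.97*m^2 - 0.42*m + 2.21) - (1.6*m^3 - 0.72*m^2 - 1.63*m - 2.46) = -5.05*m^3 - 2.25*m^2 + 1.21*m + 4.67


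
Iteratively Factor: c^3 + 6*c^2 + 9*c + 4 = (c + 4)*(c^2 + 2*c + 1) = (c + 1)*(c + 4)*(c + 1)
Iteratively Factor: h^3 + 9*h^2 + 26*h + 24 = (h + 4)*(h^2 + 5*h + 6) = (h + 2)*(h + 4)*(h + 3)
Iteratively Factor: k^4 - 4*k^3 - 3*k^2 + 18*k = (k - 3)*(k^3 - k^2 - 6*k) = (k - 3)^2*(k^2 + 2*k) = k*(k - 3)^2*(k + 2)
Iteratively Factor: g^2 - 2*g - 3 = (g - 3)*(g + 1)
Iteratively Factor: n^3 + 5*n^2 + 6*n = (n + 2)*(n^2 + 3*n) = (n + 2)*(n + 3)*(n)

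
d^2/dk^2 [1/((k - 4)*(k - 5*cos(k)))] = (-5*(k - 4)^2*(k - 5*cos(k))*cos(k) + 2*(k - 4)^2*(5*sin(k) + 1)^2 + 2*(k - 5*cos(k))^2 + (k - 5*cos(k))*(2*k - 8)*(5*sin(k) + 1))/((k - 4)^3*(k - 5*cos(k))^3)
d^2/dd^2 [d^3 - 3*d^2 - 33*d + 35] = 6*d - 6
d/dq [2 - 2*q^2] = -4*q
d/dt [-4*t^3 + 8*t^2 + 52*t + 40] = -12*t^2 + 16*t + 52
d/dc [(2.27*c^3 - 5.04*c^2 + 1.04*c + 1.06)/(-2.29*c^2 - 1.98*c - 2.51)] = (-5.1983*c^4 - 8.9892*c^3 - 4.7323*c^2 + 30.1556*c - 0.5116)/(5.2441*c^4 + 9.0684*c^3 + 15.4162*c^2 + 9.9396*c + 6.3001)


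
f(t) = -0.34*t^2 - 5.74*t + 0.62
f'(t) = -0.68*t - 5.74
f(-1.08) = 6.42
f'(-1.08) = -5.01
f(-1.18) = 6.92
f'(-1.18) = -4.94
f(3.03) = -19.89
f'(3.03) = -7.80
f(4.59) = -32.89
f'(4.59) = -8.86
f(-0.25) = 2.03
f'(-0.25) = -5.57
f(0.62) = -3.07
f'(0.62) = -6.16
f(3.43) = -23.07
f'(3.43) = -8.07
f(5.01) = -36.67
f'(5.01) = -9.15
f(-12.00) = 20.54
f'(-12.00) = 2.42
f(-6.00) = 22.82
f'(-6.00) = -1.66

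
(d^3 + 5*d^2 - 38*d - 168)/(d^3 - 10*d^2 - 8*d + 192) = (d + 7)/(d - 8)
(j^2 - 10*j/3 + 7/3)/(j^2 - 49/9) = 3*(j - 1)/(3*j + 7)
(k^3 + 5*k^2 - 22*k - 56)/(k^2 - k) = (k^3 + 5*k^2 - 22*k - 56)/(k*(k - 1))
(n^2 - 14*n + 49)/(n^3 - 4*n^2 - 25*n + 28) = (n - 7)/(n^2 + 3*n - 4)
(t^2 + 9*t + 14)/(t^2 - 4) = (t + 7)/(t - 2)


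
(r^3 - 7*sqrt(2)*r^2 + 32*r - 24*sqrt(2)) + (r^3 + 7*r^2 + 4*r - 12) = 2*r^3 - 7*sqrt(2)*r^2 + 7*r^2 + 36*r - 24*sqrt(2) - 12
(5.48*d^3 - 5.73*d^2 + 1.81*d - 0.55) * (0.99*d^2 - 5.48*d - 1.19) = 5.4252*d^5 - 35.7031*d^4 + 26.6711*d^3 - 3.6446*d^2 + 0.860100000000001*d + 0.6545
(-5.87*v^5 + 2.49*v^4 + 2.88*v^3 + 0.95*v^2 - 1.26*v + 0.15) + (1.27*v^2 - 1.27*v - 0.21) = -5.87*v^5 + 2.49*v^4 + 2.88*v^3 + 2.22*v^2 - 2.53*v - 0.06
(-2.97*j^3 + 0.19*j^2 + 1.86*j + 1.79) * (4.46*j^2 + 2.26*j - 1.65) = -13.2462*j^5 - 5.8648*j^4 + 13.6255*j^3 + 11.8735*j^2 + 0.9764*j - 2.9535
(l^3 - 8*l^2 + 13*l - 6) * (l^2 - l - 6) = l^5 - 9*l^4 + 15*l^3 + 29*l^2 - 72*l + 36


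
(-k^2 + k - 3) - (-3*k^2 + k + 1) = 2*k^2 - 4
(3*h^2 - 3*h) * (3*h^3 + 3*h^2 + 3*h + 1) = 9*h^5 - 6*h^2 - 3*h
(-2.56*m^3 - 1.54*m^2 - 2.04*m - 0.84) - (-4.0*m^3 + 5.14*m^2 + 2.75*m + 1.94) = 1.44*m^3 - 6.68*m^2 - 4.79*m - 2.78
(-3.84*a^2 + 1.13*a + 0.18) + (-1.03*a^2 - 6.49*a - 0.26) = -4.87*a^2 - 5.36*a - 0.08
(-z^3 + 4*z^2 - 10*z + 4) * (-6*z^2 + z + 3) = 6*z^5 - 25*z^4 + 61*z^3 - 22*z^2 - 26*z + 12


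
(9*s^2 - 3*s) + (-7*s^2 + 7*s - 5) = 2*s^2 + 4*s - 5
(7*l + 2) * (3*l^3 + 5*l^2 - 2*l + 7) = 21*l^4 + 41*l^3 - 4*l^2 + 45*l + 14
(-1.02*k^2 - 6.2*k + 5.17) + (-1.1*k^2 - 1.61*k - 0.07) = -2.12*k^2 - 7.81*k + 5.1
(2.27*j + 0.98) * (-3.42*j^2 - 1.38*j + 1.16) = -7.7634*j^3 - 6.4842*j^2 + 1.2808*j + 1.1368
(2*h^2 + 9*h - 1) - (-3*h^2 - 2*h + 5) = 5*h^2 + 11*h - 6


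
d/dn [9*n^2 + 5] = 18*n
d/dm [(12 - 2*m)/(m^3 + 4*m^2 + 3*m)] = 4*(m^3 - 7*m^2 - 24*m - 9)/(m^2*(m^4 + 8*m^3 + 22*m^2 + 24*m + 9))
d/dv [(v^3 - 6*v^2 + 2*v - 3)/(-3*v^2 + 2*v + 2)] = (-3*v^4 + 4*v^3 - 42*v + 10)/(9*v^4 - 12*v^3 - 8*v^2 + 8*v + 4)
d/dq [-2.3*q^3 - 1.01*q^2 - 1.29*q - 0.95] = -6.9*q^2 - 2.02*q - 1.29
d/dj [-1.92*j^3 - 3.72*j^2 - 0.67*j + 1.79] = -5.76*j^2 - 7.44*j - 0.67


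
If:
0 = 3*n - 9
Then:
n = 3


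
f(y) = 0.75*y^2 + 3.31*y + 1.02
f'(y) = 1.5*y + 3.31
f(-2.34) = -2.62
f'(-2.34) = -0.20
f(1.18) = 5.97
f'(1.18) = 5.08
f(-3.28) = -1.77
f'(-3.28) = -1.61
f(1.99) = 10.58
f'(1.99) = 6.30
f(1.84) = 9.65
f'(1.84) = 6.07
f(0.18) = 1.64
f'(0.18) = 3.58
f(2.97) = 17.47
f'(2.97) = 7.76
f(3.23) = 19.54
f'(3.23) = 8.16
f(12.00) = 148.74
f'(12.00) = 21.31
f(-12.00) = 69.30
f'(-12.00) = -14.69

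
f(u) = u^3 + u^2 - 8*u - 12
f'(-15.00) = 637.00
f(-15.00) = -3042.00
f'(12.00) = 448.00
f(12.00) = 1764.00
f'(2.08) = 9.14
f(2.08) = -15.31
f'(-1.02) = -6.92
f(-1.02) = -3.86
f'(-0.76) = -7.79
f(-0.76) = -5.78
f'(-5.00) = 57.00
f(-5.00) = -72.00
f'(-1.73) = -2.48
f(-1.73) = -0.34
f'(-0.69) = -7.95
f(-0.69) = -6.33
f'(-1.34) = -5.29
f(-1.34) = -1.89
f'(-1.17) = -6.23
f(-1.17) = -2.87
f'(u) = 3*u^2 + 2*u - 8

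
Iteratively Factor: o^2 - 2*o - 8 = (o - 4)*(o + 2)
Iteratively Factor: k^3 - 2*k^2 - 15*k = (k)*(k^2 - 2*k - 15) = k*(k - 5)*(k + 3)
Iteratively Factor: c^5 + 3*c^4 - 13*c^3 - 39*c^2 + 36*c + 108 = (c + 3)*(c^4 - 13*c^2 + 36) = (c - 2)*(c + 3)*(c^3 + 2*c^2 - 9*c - 18) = (c - 3)*(c - 2)*(c + 3)*(c^2 + 5*c + 6) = (c - 3)*(c - 2)*(c + 3)^2*(c + 2)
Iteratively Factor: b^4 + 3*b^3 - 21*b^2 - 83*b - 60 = (b + 3)*(b^3 - 21*b - 20) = (b + 1)*(b + 3)*(b^2 - b - 20) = (b + 1)*(b + 3)*(b + 4)*(b - 5)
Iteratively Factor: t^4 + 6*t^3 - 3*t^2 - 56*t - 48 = (t - 3)*(t^3 + 9*t^2 + 24*t + 16) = (t - 3)*(t + 4)*(t^2 + 5*t + 4) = (t - 3)*(t + 4)^2*(t + 1)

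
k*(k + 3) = k^2 + 3*k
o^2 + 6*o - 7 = (o - 1)*(o + 7)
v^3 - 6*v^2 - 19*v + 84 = (v - 7)*(v - 3)*(v + 4)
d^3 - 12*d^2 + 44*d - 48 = (d - 6)*(d - 4)*(d - 2)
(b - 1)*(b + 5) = b^2 + 4*b - 5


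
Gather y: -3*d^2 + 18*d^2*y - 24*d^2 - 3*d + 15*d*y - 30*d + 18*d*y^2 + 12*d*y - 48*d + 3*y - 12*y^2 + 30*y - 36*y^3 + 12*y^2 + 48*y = -27*d^2 + 18*d*y^2 - 81*d - 36*y^3 + y*(18*d^2 + 27*d + 81)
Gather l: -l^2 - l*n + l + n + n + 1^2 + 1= -l^2 + l*(1 - n) + 2*n + 2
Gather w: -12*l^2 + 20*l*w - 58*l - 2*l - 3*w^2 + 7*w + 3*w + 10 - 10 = -12*l^2 - 60*l - 3*w^2 + w*(20*l + 10)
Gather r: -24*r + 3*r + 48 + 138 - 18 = 168 - 21*r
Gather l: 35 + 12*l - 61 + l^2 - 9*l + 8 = l^2 + 3*l - 18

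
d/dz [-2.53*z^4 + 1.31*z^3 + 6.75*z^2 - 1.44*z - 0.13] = -10.12*z^3 + 3.93*z^2 + 13.5*z - 1.44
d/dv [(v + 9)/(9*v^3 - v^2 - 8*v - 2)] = (9*v^3 - v^2 - 8*v + (v + 9)*(-27*v^2 + 2*v + 8) - 2)/(-9*v^3 + v^2 + 8*v + 2)^2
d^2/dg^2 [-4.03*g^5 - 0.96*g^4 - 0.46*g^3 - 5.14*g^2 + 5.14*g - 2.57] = -80.6*g^3 - 11.52*g^2 - 2.76*g - 10.28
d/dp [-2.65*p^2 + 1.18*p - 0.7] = 1.18 - 5.3*p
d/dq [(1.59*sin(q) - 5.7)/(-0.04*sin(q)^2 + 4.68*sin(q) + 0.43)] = (0.0636*sin(q)^2 - 0.456*sin(q) + 27.3597)*cos(q)/(0.0016*sin(q)^4 - 0.3744*sin(q)^3 + 21.868*sin(q)^2 + 4.0248*sin(q) + 0.1849)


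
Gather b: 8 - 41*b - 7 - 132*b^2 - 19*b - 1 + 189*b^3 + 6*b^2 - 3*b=189*b^3 - 126*b^2 - 63*b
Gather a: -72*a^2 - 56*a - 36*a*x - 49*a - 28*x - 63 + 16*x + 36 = -72*a^2 + a*(-36*x - 105) - 12*x - 27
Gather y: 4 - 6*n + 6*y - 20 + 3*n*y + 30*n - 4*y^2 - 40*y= 24*n - 4*y^2 + y*(3*n - 34) - 16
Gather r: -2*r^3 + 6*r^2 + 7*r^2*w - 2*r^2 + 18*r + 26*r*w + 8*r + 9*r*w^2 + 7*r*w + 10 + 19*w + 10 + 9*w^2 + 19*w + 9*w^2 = -2*r^3 + r^2*(7*w + 4) + r*(9*w^2 + 33*w + 26) + 18*w^2 + 38*w + 20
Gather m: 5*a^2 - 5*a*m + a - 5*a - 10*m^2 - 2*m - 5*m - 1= 5*a^2 - 4*a - 10*m^2 + m*(-5*a - 7) - 1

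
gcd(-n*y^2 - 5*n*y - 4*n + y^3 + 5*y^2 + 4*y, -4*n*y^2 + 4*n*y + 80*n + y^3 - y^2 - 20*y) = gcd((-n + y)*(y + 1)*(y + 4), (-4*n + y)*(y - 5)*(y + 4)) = y + 4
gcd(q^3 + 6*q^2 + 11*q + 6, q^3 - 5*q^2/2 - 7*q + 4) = q + 2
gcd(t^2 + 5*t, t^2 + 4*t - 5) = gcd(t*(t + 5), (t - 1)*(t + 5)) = t + 5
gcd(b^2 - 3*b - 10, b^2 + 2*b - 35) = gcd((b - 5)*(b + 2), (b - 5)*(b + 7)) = b - 5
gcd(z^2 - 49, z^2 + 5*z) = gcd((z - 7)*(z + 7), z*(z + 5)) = 1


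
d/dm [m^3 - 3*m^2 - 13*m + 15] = 3*m^2 - 6*m - 13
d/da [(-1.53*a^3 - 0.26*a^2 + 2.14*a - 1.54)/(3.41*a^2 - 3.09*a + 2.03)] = (-5.2173*a^4 + 9.4554*a^3 - 15.8117*a^2 + 9.4472*a - 0.4144)/(11.6281*a^4 - 21.0738*a^3 + 23.3927*a^2 - 12.5454*a + 4.1209)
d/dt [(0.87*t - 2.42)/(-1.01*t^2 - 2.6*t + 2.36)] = (0.8787*t^2 - 4.8884*t - 4.2388)/(1.0201*t^4 + 5.252*t^3 + 1.9928*t^2 - 12.272*t + 5.5696)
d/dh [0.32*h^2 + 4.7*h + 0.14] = 0.64*h + 4.7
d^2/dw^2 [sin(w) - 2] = -sin(w)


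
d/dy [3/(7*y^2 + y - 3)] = 3*(-14*y - 1)/(7*y^2 + y - 3)^2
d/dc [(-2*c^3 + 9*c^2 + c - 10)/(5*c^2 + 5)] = (-2*c^4 - 7*c^2 + 38*c + 1)/(5*(c^4 + 2*c^2 + 1))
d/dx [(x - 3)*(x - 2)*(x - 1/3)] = 3*x^2 - 32*x/3 + 23/3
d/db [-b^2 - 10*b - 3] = -2*b - 10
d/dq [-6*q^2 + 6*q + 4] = 6 - 12*q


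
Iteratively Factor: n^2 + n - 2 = (n + 2)*(n - 1)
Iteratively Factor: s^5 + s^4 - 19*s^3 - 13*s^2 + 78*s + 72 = (s - 3)*(s^4 + 4*s^3 - 7*s^2 - 34*s - 24) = (s - 3)*(s + 4)*(s^3 - 7*s - 6) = (s - 3)*(s + 2)*(s + 4)*(s^2 - 2*s - 3) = (s - 3)^2*(s + 2)*(s + 4)*(s + 1)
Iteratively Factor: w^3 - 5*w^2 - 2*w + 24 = (w + 2)*(w^2 - 7*w + 12) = (w - 4)*(w + 2)*(w - 3)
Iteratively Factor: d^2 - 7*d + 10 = (d - 5)*(d - 2)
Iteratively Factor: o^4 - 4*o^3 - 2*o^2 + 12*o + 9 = (o + 1)*(o^3 - 5*o^2 + 3*o + 9) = (o - 3)*(o + 1)*(o^2 - 2*o - 3) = (o - 3)*(o + 1)^2*(o - 3)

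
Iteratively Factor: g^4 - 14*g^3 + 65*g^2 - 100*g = (g - 5)*(g^3 - 9*g^2 + 20*g) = (g - 5)^2*(g^2 - 4*g) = g*(g - 5)^2*(g - 4)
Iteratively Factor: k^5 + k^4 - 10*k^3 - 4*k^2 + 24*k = (k - 2)*(k^4 + 3*k^3 - 4*k^2 - 12*k) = (k - 2)*(k + 3)*(k^3 - 4*k) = k*(k - 2)*(k + 3)*(k^2 - 4) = k*(k - 2)^2*(k + 3)*(k + 2)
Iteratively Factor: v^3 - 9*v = (v - 3)*(v^2 + 3*v) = (v - 3)*(v + 3)*(v)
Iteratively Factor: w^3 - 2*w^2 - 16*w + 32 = (w + 4)*(w^2 - 6*w + 8) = (w - 2)*(w + 4)*(w - 4)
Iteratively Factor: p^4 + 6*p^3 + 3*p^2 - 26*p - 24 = (p + 4)*(p^3 + 2*p^2 - 5*p - 6) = (p - 2)*(p + 4)*(p^2 + 4*p + 3) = (p - 2)*(p + 1)*(p + 4)*(p + 3)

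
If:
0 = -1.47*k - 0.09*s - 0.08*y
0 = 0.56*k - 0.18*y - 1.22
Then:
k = 0.321428571428571*y + 2.17857142857143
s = -6.13888888888889*y - 35.5833333333333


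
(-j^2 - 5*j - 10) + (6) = -j^2 - 5*j - 4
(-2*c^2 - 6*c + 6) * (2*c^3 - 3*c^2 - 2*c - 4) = -4*c^5 - 6*c^4 + 34*c^3 + 2*c^2 + 12*c - 24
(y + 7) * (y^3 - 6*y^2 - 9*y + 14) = y^4 + y^3 - 51*y^2 - 49*y + 98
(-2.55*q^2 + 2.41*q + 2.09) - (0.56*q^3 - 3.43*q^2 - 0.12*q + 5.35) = -0.56*q^3 + 0.88*q^2 + 2.53*q - 3.26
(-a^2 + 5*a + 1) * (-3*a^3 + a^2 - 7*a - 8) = 3*a^5 - 16*a^4 + 9*a^3 - 26*a^2 - 47*a - 8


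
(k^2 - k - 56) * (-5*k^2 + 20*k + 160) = -5*k^4 + 25*k^3 + 420*k^2 - 1280*k - 8960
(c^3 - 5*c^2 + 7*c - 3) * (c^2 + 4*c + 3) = c^5 - c^4 - 10*c^3 + 10*c^2 + 9*c - 9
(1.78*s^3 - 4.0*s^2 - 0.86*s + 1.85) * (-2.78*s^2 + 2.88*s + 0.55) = -4.9484*s^5 + 16.2464*s^4 - 8.1502*s^3 - 9.8198*s^2 + 4.855*s + 1.0175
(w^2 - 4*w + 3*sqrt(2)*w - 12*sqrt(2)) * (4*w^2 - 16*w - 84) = 4*w^4 - 32*w^3 + 12*sqrt(2)*w^3 - 96*sqrt(2)*w^2 - 20*w^2 - 60*sqrt(2)*w + 336*w + 1008*sqrt(2)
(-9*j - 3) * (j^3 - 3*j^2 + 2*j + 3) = -9*j^4 + 24*j^3 - 9*j^2 - 33*j - 9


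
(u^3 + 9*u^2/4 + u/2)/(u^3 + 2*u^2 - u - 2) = u*(4*u + 1)/(4*(u^2 - 1))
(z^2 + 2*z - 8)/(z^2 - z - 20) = (z - 2)/(z - 5)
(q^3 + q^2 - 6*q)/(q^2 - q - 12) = q*(q - 2)/(q - 4)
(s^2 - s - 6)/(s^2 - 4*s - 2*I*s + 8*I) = (s^2 - s - 6)/(s^2 - 4*s - 2*I*s + 8*I)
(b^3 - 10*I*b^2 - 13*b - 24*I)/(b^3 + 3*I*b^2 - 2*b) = (b^2 - 11*I*b - 24)/(b*(b + 2*I))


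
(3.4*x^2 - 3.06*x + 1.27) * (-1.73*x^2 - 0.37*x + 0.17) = -5.882*x^4 + 4.0358*x^3 - 0.4869*x^2 - 0.9901*x + 0.2159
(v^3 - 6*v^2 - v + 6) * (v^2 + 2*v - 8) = v^5 - 4*v^4 - 21*v^3 + 52*v^2 + 20*v - 48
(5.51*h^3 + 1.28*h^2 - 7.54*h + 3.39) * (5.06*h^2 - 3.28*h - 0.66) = 27.8806*h^5 - 11.596*h^4 - 45.9874*h^3 + 41.0398*h^2 - 6.1428*h - 2.2374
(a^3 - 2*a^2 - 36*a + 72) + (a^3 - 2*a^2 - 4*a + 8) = 2*a^3 - 4*a^2 - 40*a + 80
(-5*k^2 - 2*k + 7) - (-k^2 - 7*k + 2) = -4*k^2 + 5*k + 5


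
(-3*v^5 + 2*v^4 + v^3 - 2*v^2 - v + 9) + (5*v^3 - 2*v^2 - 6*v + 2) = -3*v^5 + 2*v^4 + 6*v^3 - 4*v^2 - 7*v + 11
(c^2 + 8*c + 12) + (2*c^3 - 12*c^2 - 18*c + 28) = 2*c^3 - 11*c^2 - 10*c + 40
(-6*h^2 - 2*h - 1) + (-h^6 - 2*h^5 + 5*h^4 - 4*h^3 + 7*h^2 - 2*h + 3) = -h^6 - 2*h^5 + 5*h^4 - 4*h^3 + h^2 - 4*h + 2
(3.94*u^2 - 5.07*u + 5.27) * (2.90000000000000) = 11.426*u^2 - 14.703*u + 15.283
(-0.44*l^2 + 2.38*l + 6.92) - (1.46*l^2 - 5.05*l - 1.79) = -1.9*l^2 + 7.43*l + 8.71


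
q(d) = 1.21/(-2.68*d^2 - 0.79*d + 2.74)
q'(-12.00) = -0.00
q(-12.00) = -0.00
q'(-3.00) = -0.05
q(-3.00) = -0.06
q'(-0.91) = -3.22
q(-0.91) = 0.98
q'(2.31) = 0.09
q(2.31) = -0.09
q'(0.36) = 0.74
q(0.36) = 0.57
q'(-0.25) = -0.09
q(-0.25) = 0.44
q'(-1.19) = -510.88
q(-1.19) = -10.52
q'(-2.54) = -0.10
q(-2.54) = -0.10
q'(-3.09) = -0.05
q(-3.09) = -0.06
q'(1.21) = 1.92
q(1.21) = -0.57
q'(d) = 1.21*(5.36*d + 0.79)/(-2.68*d^2 - 0.79*d + 2.74)^2 = (6.4856*d + 0.9559)/(2.68*d^2 + 0.79*d - 2.74)^2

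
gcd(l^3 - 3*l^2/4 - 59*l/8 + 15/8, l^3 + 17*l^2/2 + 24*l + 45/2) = l + 5/2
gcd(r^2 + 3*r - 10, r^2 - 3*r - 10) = 1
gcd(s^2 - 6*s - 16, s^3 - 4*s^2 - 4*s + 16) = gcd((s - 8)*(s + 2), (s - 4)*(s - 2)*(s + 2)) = s + 2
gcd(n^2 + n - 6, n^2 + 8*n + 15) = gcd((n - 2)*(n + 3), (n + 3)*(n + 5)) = n + 3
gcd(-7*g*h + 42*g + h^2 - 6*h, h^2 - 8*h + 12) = h - 6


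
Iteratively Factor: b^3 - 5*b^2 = (b - 5)*(b^2) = b*(b - 5)*(b)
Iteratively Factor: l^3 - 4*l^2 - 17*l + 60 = (l - 5)*(l^2 + l - 12) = (l - 5)*(l + 4)*(l - 3)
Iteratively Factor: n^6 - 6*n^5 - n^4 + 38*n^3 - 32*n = (n + 2)*(n^5 - 8*n^4 + 15*n^3 + 8*n^2 - 16*n) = (n - 4)*(n + 2)*(n^4 - 4*n^3 - n^2 + 4*n) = n*(n - 4)*(n + 2)*(n^3 - 4*n^2 - n + 4) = n*(n - 4)*(n + 1)*(n + 2)*(n^2 - 5*n + 4) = n*(n - 4)*(n - 1)*(n + 1)*(n + 2)*(n - 4)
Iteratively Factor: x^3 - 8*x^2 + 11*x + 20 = (x - 4)*(x^2 - 4*x - 5) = (x - 5)*(x - 4)*(x + 1)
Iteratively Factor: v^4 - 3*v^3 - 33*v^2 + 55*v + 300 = (v + 3)*(v^3 - 6*v^2 - 15*v + 100) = (v + 3)*(v + 4)*(v^2 - 10*v + 25) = (v - 5)*(v + 3)*(v + 4)*(v - 5)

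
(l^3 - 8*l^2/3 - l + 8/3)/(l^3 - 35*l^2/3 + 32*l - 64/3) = (l + 1)/(l - 8)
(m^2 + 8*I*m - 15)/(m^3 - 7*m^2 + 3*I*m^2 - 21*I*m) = (m + 5*I)/(m*(m - 7))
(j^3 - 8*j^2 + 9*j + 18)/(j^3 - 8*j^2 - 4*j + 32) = (j^3 - 8*j^2 + 9*j + 18)/(j^3 - 8*j^2 - 4*j + 32)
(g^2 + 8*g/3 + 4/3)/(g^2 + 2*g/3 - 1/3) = (3*g^2 + 8*g + 4)/(3*g^2 + 2*g - 1)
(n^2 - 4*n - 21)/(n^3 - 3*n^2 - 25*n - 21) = 1/(n + 1)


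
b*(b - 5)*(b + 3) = b^3 - 2*b^2 - 15*b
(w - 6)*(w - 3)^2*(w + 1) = w^4 - 11*w^3 + 33*w^2 - 9*w - 54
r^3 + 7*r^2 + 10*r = r*(r + 2)*(r + 5)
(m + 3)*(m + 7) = m^2 + 10*m + 21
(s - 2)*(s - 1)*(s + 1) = s^3 - 2*s^2 - s + 2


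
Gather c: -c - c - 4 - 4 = -2*c - 8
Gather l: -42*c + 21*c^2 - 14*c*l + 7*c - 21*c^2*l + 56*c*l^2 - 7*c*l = 21*c^2 + 56*c*l^2 - 35*c + l*(-21*c^2 - 21*c)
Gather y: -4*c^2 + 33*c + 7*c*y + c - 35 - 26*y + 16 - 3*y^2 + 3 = -4*c^2 + 34*c - 3*y^2 + y*(7*c - 26) - 16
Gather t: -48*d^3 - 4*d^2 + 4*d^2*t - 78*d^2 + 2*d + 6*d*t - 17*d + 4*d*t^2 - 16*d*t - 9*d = -48*d^3 - 82*d^2 + 4*d*t^2 - 24*d + t*(4*d^2 - 10*d)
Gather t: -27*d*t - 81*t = t*(-27*d - 81)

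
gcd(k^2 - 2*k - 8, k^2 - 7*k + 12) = k - 4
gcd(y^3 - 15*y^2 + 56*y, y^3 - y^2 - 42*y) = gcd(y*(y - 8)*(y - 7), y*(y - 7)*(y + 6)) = y^2 - 7*y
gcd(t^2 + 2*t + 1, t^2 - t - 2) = t + 1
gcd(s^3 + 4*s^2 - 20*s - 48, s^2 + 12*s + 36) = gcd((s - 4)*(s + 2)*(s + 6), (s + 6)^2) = s + 6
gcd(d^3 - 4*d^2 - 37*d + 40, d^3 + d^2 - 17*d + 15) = d^2 + 4*d - 5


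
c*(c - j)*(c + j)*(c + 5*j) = c^4 + 5*c^3*j - c^2*j^2 - 5*c*j^3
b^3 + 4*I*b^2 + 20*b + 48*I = (b - 4*I)*(b + 2*I)*(b + 6*I)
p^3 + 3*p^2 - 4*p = p*(p - 1)*(p + 4)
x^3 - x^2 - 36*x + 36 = (x - 6)*(x - 1)*(x + 6)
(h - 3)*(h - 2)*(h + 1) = h^3 - 4*h^2 + h + 6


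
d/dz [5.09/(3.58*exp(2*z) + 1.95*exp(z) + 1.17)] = (-36.4444*exp(z) - 9.9255)*exp(z)/(3.58*exp(2*z) + 1.95*exp(z) + 1.17)^2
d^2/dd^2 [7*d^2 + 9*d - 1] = 14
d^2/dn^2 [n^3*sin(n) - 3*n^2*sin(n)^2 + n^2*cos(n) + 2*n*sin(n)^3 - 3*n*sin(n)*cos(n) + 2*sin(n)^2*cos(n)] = -n^3*sin(n) + 5*n^2*cos(n) - 6*n^2*cos(2*n) + n*sin(n)/2 - 6*n*sin(2*n) + 9*n*sin(3*n)/2 + 9*cos(n)/2 - 3*cos(2*n) + 3*cos(3*n)/2 - 3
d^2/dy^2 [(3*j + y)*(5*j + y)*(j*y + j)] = 2*j*(8*j + 3*y + 1)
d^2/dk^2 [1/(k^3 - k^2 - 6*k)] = 2*(k*(1 - 3*k)*(-k^2 + k + 6) - (-3*k^2 + 2*k + 6)^2)/(k^3*(-k^2 + k + 6)^3)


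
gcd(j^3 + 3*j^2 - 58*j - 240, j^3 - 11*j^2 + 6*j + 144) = j - 8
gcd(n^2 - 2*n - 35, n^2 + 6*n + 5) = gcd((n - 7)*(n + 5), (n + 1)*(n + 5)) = n + 5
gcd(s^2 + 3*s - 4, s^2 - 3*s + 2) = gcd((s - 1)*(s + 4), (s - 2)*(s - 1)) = s - 1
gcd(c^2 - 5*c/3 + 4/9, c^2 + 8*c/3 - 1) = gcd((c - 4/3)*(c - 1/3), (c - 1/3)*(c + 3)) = c - 1/3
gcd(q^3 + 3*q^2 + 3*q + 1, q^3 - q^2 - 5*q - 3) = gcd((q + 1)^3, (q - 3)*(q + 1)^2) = q^2 + 2*q + 1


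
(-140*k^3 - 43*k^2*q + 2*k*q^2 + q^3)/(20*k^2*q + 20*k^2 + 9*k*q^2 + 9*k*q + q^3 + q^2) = (-7*k + q)/(q + 1)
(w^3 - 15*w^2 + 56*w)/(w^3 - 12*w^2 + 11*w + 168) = w/(w + 3)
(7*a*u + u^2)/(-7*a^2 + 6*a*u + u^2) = u/(-a + u)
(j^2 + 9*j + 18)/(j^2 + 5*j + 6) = (j + 6)/(j + 2)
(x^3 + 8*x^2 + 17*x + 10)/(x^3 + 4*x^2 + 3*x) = (x^2 + 7*x + 10)/(x*(x + 3))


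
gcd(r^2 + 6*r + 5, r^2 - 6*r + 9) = 1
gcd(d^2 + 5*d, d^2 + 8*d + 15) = d + 5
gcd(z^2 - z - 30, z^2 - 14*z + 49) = 1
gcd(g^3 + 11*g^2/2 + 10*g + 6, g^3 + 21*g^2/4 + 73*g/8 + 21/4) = g^2 + 7*g/2 + 3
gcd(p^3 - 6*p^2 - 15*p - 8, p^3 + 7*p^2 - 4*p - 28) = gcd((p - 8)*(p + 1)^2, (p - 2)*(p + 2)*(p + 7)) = 1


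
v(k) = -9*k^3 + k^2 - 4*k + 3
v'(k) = -27*k^2 + 2*k - 4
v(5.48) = -1469.99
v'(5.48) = -803.86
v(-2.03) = 90.53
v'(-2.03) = -119.32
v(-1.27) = 28.13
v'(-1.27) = -50.09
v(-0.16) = 3.70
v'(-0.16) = -5.01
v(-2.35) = 134.72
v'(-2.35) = -157.81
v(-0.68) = 9.01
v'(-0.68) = -17.84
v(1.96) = -68.76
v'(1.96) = -103.80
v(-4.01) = 615.45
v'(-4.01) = -446.18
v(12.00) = -15453.00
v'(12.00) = -3868.00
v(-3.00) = 267.00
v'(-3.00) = -253.00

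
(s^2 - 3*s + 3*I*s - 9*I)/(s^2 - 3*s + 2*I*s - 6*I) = (s + 3*I)/(s + 2*I)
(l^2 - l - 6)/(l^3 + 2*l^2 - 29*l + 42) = (l + 2)/(l^2 + 5*l - 14)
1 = 1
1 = 1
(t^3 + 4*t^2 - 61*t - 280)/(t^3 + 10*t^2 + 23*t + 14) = (t^2 - 3*t - 40)/(t^2 + 3*t + 2)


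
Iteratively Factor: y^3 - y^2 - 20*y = (y + 4)*(y^2 - 5*y) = y*(y + 4)*(y - 5)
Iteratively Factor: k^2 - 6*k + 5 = (k - 5)*(k - 1)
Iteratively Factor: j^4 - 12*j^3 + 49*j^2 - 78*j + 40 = (j - 5)*(j^3 - 7*j^2 + 14*j - 8) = (j - 5)*(j - 2)*(j^2 - 5*j + 4) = (j - 5)*(j - 2)*(j - 1)*(j - 4)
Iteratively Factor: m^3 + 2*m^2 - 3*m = (m - 1)*(m^2 + 3*m) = (m - 1)*(m + 3)*(m)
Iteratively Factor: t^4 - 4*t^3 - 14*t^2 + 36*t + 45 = (t + 1)*(t^3 - 5*t^2 - 9*t + 45) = (t - 3)*(t + 1)*(t^2 - 2*t - 15) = (t - 3)*(t + 1)*(t + 3)*(t - 5)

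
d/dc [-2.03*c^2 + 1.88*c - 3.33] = 1.88 - 4.06*c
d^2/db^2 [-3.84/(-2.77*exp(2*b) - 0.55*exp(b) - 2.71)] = (3.84*(5.54*exp(b) + 0.55)*(11.08*exp(b) + 1.1)*exp(b) - (42.5472*exp(b) + 2.112)*(2.77*exp(2*b) + 0.55*exp(b) + 2.71))*exp(b)/(2.77*exp(2*b) + 0.55*exp(b) + 2.71)^3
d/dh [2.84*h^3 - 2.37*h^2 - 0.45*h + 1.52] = 8.52*h^2 - 4.74*h - 0.45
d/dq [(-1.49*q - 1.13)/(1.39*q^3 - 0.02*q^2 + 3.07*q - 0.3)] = (4.1422*q^3 + 4.6823*q^2 - 0.0452000000000004*q + 3.9161)/(1.9321*q^6 - 0.0556*q^5 + 8.535*q^4 - 0.9568*q^3 + 9.4369*q^2 - 1.842*q + 0.09)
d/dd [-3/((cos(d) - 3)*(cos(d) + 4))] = -(3*sin(d) + 3*sin(2*d))/((cos(d) - 3)^2*(cos(d) + 4)^2)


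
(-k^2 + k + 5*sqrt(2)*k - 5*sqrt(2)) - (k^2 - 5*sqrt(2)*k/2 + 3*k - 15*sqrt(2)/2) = -2*k^2 - 2*k + 15*sqrt(2)*k/2 + 5*sqrt(2)/2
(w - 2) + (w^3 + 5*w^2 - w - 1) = w^3 + 5*w^2 - 3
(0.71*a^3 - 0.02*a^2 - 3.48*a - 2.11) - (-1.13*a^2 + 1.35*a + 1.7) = 0.71*a^3 + 1.11*a^2 - 4.83*a - 3.81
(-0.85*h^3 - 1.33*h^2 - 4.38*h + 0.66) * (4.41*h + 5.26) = -3.7485*h^4 - 10.3363*h^3 - 26.3116*h^2 - 20.1282*h + 3.4716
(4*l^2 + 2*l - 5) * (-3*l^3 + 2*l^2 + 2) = -12*l^5 + 2*l^4 + 19*l^3 - 2*l^2 + 4*l - 10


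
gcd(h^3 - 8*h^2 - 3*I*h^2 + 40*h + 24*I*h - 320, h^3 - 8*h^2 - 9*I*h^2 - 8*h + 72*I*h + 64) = h^2 + h*(-8 - 8*I) + 64*I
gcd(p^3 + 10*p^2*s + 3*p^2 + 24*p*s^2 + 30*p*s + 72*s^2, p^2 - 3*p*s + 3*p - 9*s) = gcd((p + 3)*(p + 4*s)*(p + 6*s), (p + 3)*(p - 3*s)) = p + 3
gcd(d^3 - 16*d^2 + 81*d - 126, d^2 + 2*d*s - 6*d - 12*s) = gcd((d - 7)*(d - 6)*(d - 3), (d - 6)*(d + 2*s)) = d - 6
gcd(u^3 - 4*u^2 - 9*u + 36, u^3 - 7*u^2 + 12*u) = u^2 - 7*u + 12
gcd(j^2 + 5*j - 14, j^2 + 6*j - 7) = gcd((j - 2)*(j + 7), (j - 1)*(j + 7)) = j + 7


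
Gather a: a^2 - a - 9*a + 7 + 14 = a^2 - 10*a + 21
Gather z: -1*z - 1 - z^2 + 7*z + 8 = -z^2 + 6*z + 7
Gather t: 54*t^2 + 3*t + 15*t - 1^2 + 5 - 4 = 54*t^2 + 18*t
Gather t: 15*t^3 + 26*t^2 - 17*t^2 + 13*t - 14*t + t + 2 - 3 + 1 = 15*t^3 + 9*t^2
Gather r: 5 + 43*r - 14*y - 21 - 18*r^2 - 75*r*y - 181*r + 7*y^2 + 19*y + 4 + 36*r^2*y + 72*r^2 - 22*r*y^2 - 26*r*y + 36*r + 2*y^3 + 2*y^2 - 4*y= r^2*(36*y + 54) + r*(-22*y^2 - 101*y - 102) + 2*y^3 + 9*y^2 + y - 12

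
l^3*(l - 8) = l^4 - 8*l^3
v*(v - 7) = v^2 - 7*v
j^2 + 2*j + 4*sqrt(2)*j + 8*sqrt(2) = (j + 2)*(j + 4*sqrt(2))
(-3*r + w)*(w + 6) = -3*r*w - 18*r + w^2 + 6*w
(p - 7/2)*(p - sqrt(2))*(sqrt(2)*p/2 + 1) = sqrt(2)*p^3/2 - 7*sqrt(2)*p^2/4 - sqrt(2)*p + 7*sqrt(2)/2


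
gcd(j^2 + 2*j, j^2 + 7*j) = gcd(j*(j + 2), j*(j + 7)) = j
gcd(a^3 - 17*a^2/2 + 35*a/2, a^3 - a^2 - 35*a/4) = a^2 - 7*a/2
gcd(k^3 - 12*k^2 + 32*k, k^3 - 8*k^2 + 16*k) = k^2 - 4*k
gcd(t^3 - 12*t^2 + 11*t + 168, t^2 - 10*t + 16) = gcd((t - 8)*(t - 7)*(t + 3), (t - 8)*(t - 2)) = t - 8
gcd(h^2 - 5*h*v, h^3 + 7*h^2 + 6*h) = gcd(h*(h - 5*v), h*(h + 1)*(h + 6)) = h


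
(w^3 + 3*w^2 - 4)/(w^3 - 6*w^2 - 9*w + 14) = (w + 2)/(w - 7)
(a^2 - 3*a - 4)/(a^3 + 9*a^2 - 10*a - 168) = (a + 1)/(a^2 + 13*a + 42)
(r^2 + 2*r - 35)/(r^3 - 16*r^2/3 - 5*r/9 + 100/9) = 9*(r + 7)/(9*r^2 - 3*r - 20)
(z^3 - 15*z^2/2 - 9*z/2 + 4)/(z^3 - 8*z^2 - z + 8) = (z - 1/2)/(z - 1)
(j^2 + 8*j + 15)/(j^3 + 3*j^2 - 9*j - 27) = (j + 5)/(j^2 - 9)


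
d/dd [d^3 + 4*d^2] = d*(3*d + 8)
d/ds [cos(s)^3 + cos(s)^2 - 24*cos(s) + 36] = (-3*cos(s)^2 - 2*cos(s) + 24)*sin(s)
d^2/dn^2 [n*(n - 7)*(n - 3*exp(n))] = -3*n^2*exp(n) + 9*n*exp(n) + 6*n + 36*exp(n) - 14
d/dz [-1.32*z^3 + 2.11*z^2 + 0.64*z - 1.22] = -3.96*z^2 + 4.22*z + 0.64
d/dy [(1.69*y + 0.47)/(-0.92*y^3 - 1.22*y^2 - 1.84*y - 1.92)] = (3.1096*y^3 + 3.359*y^2 + 1.1468*y - 2.38)/(0.8464*y^6 + 2.2448*y^5 + 4.874*y^4 + 8.0224*y^3 + 8.0704*y^2 + 7.0656*y + 3.6864)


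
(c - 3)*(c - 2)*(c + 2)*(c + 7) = c^4 + 4*c^3 - 25*c^2 - 16*c + 84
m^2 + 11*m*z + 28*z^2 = (m + 4*z)*(m + 7*z)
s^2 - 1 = (s - 1)*(s + 1)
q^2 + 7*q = q*(q + 7)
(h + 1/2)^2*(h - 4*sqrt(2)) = h^3 - 4*sqrt(2)*h^2 + h^2 - 4*sqrt(2)*h + h/4 - sqrt(2)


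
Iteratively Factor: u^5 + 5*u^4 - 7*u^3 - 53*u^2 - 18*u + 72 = (u + 3)*(u^4 + 2*u^3 - 13*u^2 - 14*u + 24) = (u + 2)*(u + 3)*(u^3 - 13*u + 12) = (u - 1)*(u + 2)*(u + 3)*(u^2 + u - 12) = (u - 1)*(u + 2)*(u + 3)*(u + 4)*(u - 3)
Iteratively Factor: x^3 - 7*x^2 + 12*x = (x)*(x^2 - 7*x + 12) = x*(x - 3)*(x - 4)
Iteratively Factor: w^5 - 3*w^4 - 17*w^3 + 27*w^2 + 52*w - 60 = (w - 1)*(w^4 - 2*w^3 - 19*w^2 + 8*w + 60) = (w - 5)*(w - 1)*(w^3 + 3*w^2 - 4*w - 12) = (w - 5)*(w - 1)*(w + 2)*(w^2 + w - 6) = (w - 5)*(w - 1)*(w + 2)*(w + 3)*(w - 2)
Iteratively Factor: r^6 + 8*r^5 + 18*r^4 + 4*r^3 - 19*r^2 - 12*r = (r + 1)*(r^5 + 7*r^4 + 11*r^3 - 7*r^2 - 12*r) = (r + 1)*(r + 3)*(r^4 + 4*r^3 - r^2 - 4*r) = (r + 1)*(r + 3)*(r + 4)*(r^3 - r) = (r + 1)^2*(r + 3)*(r + 4)*(r^2 - r) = (r - 1)*(r + 1)^2*(r + 3)*(r + 4)*(r)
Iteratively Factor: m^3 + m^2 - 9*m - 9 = (m + 3)*(m^2 - 2*m - 3) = (m - 3)*(m + 3)*(m + 1)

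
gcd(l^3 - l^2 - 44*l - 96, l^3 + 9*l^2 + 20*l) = l + 4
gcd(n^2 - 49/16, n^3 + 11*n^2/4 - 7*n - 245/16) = n + 7/4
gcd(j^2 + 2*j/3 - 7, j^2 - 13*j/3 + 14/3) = j - 7/3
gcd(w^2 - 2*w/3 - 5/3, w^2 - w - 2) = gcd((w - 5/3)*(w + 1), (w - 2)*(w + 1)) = w + 1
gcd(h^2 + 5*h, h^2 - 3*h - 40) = h + 5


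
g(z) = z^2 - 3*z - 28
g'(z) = 2*z - 3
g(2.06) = -29.94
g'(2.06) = 1.12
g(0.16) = -28.45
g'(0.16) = -2.68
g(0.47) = -29.19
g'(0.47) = -2.06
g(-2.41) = -14.96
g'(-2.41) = -7.82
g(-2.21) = -16.49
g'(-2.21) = -7.42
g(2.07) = -29.93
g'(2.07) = 1.14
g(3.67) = -25.54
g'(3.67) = 4.34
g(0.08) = -28.23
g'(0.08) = -2.84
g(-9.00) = 80.00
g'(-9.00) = -21.00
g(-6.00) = 26.00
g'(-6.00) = -15.00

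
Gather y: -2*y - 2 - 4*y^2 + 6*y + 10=-4*y^2 + 4*y + 8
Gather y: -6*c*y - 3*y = y*(-6*c - 3)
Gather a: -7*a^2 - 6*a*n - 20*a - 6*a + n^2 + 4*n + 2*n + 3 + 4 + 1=-7*a^2 + a*(-6*n - 26) + n^2 + 6*n + 8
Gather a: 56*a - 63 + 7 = 56*a - 56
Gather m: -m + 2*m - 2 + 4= m + 2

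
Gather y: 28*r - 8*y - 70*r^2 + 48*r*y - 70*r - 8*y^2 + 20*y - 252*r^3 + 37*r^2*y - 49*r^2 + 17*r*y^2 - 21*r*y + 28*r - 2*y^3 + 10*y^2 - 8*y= -252*r^3 - 119*r^2 - 14*r - 2*y^3 + y^2*(17*r + 2) + y*(37*r^2 + 27*r + 4)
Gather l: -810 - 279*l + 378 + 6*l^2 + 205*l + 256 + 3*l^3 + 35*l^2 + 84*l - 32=3*l^3 + 41*l^2 + 10*l - 208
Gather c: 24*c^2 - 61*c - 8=24*c^2 - 61*c - 8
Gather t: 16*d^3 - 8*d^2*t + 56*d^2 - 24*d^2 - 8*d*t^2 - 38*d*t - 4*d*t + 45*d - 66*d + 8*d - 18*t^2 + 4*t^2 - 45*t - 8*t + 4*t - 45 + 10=16*d^3 + 32*d^2 - 13*d + t^2*(-8*d - 14) + t*(-8*d^2 - 42*d - 49) - 35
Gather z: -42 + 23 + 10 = -9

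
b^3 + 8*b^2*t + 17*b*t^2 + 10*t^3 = (b + t)*(b + 2*t)*(b + 5*t)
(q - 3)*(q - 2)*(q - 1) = q^3 - 6*q^2 + 11*q - 6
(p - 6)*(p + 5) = p^2 - p - 30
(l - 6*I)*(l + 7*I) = l^2 + I*l + 42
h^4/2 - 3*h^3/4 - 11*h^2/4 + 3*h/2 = h*(h/2 + 1)*(h - 3)*(h - 1/2)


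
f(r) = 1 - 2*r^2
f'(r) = -4*r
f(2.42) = -10.71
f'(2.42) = -9.68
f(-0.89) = -0.58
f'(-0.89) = 3.56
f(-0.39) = 0.70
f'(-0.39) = 1.56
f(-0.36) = 0.74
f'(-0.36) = 1.44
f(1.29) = -2.33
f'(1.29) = -5.16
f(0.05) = 1.00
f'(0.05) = -0.20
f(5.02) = -49.40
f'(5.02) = -20.08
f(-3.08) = -17.97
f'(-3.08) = 12.32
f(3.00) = -17.00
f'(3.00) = -12.00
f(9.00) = -161.00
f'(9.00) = -36.00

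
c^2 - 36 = (c - 6)*(c + 6)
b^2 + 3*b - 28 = (b - 4)*(b + 7)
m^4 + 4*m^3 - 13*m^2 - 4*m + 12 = (m - 2)*(m - 1)*(m + 1)*(m + 6)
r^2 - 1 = (r - 1)*(r + 1)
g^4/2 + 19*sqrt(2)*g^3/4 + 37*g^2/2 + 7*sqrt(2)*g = g*(g/2 + sqrt(2))*(g + sqrt(2)/2)*(g + 7*sqrt(2))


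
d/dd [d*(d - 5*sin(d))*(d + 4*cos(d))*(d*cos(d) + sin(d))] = -d^4*sin(d) - 4*d^3*sin(2*d) + 5*d^3*cos(d) - 5*d^3*cos(2*d) + 3*d^2*sin(d) - 25*d^2*sin(2*d)/2 - 5*d^2*cos(d) + 10*d^2*cos(2*d) - 15*d^2*cos(3*d) + 6*d^2 - 5*d*sin(d) + 4*d*sin(2*d) - 25*d*sin(3*d) + 5*d*cos(2*d) - 5*d - 5*cos(d) + 5*cos(3*d)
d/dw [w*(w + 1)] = 2*w + 1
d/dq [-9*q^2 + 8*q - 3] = 8 - 18*q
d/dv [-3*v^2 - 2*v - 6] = -6*v - 2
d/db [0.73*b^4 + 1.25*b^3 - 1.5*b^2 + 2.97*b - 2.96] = 2.92*b^3 + 3.75*b^2 - 3.0*b + 2.97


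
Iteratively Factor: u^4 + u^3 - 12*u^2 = (u + 4)*(u^3 - 3*u^2) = (u - 3)*(u + 4)*(u^2) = u*(u - 3)*(u + 4)*(u)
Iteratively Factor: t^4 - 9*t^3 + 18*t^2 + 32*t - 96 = (t - 3)*(t^3 - 6*t^2 + 32) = (t - 4)*(t - 3)*(t^2 - 2*t - 8) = (t - 4)*(t - 3)*(t + 2)*(t - 4)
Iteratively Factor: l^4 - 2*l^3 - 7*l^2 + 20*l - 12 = (l - 2)*(l^3 - 7*l + 6) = (l - 2)*(l - 1)*(l^2 + l - 6) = (l - 2)^2*(l - 1)*(l + 3)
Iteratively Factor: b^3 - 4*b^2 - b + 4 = (b + 1)*(b^2 - 5*b + 4) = (b - 4)*(b + 1)*(b - 1)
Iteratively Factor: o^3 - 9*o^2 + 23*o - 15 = (o - 1)*(o^2 - 8*o + 15) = (o - 3)*(o - 1)*(o - 5)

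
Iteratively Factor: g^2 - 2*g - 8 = (g - 4)*(g + 2)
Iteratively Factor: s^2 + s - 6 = (s + 3)*(s - 2)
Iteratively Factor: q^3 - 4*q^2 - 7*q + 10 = (q - 5)*(q^2 + q - 2) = (q - 5)*(q + 2)*(q - 1)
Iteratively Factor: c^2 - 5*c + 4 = (c - 1)*(c - 4)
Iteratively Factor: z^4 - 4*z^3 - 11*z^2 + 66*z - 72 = (z - 3)*(z^3 - z^2 - 14*z + 24) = (z - 3)*(z + 4)*(z^2 - 5*z + 6) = (z - 3)^2*(z + 4)*(z - 2)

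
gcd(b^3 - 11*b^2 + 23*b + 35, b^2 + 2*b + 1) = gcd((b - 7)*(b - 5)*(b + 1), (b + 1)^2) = b + 1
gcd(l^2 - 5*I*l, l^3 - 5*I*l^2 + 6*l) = l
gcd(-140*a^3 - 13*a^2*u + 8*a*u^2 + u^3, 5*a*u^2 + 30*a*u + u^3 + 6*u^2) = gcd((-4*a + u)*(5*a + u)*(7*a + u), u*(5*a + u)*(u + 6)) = 5*a + u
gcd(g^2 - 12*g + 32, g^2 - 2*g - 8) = g - 4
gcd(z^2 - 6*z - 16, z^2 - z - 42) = 1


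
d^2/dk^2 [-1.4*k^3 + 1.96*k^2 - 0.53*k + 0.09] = 3.92 - 8.4*k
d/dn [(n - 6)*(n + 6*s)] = 2*n + 6*s - 6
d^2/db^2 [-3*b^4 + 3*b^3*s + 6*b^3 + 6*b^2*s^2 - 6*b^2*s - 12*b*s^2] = -36*b^2 + 18*b*s + 36*b + 12*s^2 - 12*s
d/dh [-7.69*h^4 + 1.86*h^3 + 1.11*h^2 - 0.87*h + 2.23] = -30.76*h^3 + 5.58*h^2 + 2.22*h - 0.87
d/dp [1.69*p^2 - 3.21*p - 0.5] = 3.38*p - 3.21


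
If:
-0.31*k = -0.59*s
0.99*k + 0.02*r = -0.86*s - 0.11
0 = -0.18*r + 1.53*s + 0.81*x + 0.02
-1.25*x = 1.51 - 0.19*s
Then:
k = -0.00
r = -5.34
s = -0.00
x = -1.21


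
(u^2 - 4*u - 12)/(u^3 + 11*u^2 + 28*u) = (u^2 - 4*u - 12)/(u*(u^2 + 11*u + 28))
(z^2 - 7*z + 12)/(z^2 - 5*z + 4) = (z - 3)/(z - 1)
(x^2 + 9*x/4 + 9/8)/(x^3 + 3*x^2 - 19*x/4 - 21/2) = (4*x + 3)/(2*(2*x^2 + 3*x - 14))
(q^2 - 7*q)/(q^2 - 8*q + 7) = q/(q - 1)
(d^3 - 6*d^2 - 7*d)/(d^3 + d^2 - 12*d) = (d^2 - 6*d - 7)/(d^2 + d - 12)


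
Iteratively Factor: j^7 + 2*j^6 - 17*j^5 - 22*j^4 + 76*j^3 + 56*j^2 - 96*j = (j - 2)*(j^6 + 4*j^5 - 9*j^4 - 40*j^3 - 4*j^2 + 48*j) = (j - 2)*(j + 2)*(j^5 + 2*j^4 - 13*j^3 - 14*j^2 + 24*j) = (j - 2)*(j - 1)*(j + 2)*(j^4 + 3*j^3 - 10*j^2 - 24*j) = (j - 3)*(j - 2)*(j - 1)*(j + 2)*(j^3 + 6*j^2 + 8*j) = (j - 3)*(j - 2)*(j - 1)*(j + 2)*(j + 4)*(j^2 + 2*j) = j*(j - 3)*(j - 2)*(j - 1)*(j + 2)*(j + 4)*(j + 2)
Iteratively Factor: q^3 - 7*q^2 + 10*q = (q - 2)*(q^2 - 5*q) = q*(q - 2)*(q - 5)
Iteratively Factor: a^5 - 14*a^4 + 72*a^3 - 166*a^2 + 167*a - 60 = (a - 4)*(a^4 - 10*a^3 + 32*a^2 - 38*a + 15) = (a - 4)*(a - 3)*(a^3 - 7*a^2 + 11*a - 5) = (a - 4)*(a - 3)*(a - 1)*(a^2 - 6*a + 5) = (a - 4)*(a - 3)*(a - 1)^2*(a - 5)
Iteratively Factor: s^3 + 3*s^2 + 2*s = (s)*(s^2 + 3*s + 2) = s*(s + 1)*(s + 2)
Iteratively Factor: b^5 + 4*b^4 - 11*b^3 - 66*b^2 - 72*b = (b + 3)*(b^4 + b^3 - 14*b^2 - 24*b) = (b + 3)^2*(b^3 - 2*b^2 - 8*b) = b*(b + 3)^2*(b^2 - 2*b - 8) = b*(b - 4)*(b + 3)^2*(b + 2)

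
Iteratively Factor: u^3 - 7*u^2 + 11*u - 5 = (u - 1)*(u^2 - 6*u + 5) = (u - 1)^2*(u - 5)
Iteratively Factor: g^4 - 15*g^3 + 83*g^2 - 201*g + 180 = (g - 5)*(g^3 - 10*g^2 + 33*g - 36) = (g - 5)*(g - 4)*(g^2 - 6*g + 9) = (g - 5)*(g - 4)*(g - 3)*(g - 3)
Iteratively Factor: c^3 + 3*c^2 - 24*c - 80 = (c + 4)*(c^2 - c - 20) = (c - 5)*(c + 4)*(c + 4)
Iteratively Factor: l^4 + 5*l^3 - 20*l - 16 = (l + 2)*(l^3 + 3*l^2 - 6*l - 8) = (l - 2)*(l + 2)*(l^2 + 5*l + 4) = (l - 2)*(l + 2)*(l + 4)*(l + 1)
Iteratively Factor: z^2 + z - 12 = (z - 3)*(z + 4)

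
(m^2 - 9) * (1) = m^2 - 9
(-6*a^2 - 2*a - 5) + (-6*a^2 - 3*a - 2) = -12*a^2 - 5*a - 7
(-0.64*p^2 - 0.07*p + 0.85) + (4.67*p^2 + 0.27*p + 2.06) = 4.03*p^2 + 0.2*p + 2.91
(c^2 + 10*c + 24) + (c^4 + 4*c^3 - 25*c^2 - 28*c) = c^4 + 4*c^3 - 24*c^2 - 18*c + 24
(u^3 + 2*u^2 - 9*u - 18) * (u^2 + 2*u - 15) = u^5 + 4*u^4 - 20*u^3 - 66*u^2 + 99*u + 270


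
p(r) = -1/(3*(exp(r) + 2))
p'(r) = exp(r)/(3*(exp(r) + 2)^2)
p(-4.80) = -0.17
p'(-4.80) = 0.00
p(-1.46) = -0.15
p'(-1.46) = 0.02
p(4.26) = -0.00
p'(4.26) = 0.00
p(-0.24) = -0.12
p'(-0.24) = 0.03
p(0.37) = -0.10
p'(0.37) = 0.04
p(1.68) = -0.05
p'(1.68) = 0.03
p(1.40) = -0.06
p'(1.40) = 0.04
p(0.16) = -0.11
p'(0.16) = 0.04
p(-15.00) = -0.17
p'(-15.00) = 0.00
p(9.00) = 0.00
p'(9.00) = 0.00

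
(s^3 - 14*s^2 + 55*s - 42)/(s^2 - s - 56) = (-s^3 + 14*s^2 - 55*s + 42)/(-s^2 + s + 56)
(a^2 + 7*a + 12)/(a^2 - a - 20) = (a + 3)/(a - 5)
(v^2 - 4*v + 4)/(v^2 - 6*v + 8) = (v - 2)/(v - 4)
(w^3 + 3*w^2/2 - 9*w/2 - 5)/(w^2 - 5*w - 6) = (w^2 + w/2 - 5)/(w - 6)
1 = 1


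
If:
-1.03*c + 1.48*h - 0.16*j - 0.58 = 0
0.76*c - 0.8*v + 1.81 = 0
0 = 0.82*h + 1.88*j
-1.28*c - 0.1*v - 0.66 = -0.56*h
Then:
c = -0.67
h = -0.07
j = 0.03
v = 1.62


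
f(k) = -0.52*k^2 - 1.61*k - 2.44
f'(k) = -1.04*k - 1.61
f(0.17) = -2.73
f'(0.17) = -1.79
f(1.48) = -5.96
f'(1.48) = -3.15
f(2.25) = -8.70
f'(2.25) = -3.95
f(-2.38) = -1.55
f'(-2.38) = 0.87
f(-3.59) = -3.36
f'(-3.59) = 2.12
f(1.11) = -4.87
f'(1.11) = -2.76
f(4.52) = -20.34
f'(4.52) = -6.31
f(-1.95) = -1.28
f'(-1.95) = 0.42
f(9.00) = -59.05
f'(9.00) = -10.97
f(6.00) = -30.82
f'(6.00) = -7.85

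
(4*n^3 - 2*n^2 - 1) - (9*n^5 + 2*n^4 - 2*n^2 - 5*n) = -9*n^5 - 2*n^4 + 4*n^3 + 5*n - 1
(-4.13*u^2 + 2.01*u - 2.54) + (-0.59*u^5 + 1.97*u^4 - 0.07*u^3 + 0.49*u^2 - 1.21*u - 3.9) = -0.59*u^5 + 1.97*u^4 - 0.07*u^3 - 3.64*u^2 + 0.8*u - 6.44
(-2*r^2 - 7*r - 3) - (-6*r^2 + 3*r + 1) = 4*r^2 - 10*r - 4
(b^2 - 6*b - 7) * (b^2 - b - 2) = b^4 - 7*b^3 - 3*b^2 + 19*b + 14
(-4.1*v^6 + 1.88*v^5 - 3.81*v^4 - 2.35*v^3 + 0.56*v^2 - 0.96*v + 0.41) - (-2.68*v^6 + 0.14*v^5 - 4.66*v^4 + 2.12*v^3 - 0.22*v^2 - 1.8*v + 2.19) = -1.42*v^6 + 1.74*v^5 + 0.85*v^4 - 4.47*v^3 + 0.78*v^2 + 0.84*v - 1.78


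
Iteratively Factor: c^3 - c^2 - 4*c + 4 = (c + 2)*(c^2 - 3*c + 2) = (c - 1)*(c + 2)*(c - 2)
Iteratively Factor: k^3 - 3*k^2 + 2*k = (k - 2)*(k^2 - k) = k*(k - 2)*(k - 1)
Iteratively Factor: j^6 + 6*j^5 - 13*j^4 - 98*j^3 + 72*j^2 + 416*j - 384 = (j - 3)*(j^5 + 9*j^4 + 14*j^3 - 56*j^2 - 96*j + 128) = (j - 3)*(j + 4)*(j^4 + 5*j^3 - 6*j^2 - 32*j + 32) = (j - 3)*(j + 4)^2*(j^3 + j^2 - 10*j + 8) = (j - 3)*(j - 1)*(j + 4)^2*(j^2 + 2*j - 8) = (j - 3)*(j - 1)*(j + 4)^3*(j - 2)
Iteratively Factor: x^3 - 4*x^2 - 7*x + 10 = (x - 5)*(x^2 + x - 2) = (x - 5)*(x + 2)*(x - 1)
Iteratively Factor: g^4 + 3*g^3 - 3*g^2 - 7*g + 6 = (g - 1)*(g^3 + 4*g^2 + g - 6) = (g - 1)*(g + 2)*(g^2 + 2*g - 3) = (g - 1)*(g + 2)*(g + 3)*(g - 1)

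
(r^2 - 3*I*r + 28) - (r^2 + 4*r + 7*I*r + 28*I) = -4*r - 10*I*r + 28 - 28*I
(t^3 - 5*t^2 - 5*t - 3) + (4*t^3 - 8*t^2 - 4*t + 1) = 5*t^3 - 13*t^2 - 9*t - 2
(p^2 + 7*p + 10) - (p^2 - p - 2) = 8*p + 12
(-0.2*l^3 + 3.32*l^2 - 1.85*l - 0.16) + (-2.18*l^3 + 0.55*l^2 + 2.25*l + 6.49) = -2.38*l^3 + 3.87*l^2 + 0.4*l + 6.33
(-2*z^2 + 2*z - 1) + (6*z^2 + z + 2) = 4*z^2 + 3*z + 1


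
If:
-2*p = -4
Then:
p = 2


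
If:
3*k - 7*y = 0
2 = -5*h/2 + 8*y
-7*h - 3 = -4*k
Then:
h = -8/49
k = 13/28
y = 39/196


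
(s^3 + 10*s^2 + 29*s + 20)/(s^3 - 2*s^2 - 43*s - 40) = (s + 4)/(s - 8)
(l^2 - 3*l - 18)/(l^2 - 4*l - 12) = (l + 3)/(l + 2)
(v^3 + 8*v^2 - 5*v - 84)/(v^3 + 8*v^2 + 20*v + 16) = (v^2 + 4*v - 21)/(v^2 + 4*v + 4)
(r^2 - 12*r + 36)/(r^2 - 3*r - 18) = (r - 6)/(r + 3)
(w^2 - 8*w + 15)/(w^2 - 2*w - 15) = (w - 3)/(w + 3)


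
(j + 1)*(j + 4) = j^2 + 5*j + 4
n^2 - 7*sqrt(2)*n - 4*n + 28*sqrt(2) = (n - 4)*(n - 7*sqrt(2))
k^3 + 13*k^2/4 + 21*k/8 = k*(k + 3/2)*(k + 7/4)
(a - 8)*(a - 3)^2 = a^3 - 14*a^2 + 57*a - 72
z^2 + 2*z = z*(z + 2)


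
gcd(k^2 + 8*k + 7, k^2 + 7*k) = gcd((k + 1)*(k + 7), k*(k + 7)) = k + 7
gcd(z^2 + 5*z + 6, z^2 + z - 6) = z + 3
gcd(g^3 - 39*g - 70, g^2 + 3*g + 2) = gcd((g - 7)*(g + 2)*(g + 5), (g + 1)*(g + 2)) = g + 2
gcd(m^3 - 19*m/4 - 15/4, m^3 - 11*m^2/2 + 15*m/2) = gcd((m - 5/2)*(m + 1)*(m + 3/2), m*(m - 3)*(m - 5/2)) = m - 5/2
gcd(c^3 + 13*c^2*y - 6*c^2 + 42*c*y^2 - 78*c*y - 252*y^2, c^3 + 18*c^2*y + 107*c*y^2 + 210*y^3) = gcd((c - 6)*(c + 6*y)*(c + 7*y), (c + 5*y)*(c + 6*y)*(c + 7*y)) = c^2 + 13*c*y + 42*y^2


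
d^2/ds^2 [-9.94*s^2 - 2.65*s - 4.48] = -19.8800000000000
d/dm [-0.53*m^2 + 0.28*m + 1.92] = 0.28 - 1.06*m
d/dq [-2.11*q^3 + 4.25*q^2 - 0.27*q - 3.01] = -6.33*q^2 + 8.5*q - 0.27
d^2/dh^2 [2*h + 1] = 0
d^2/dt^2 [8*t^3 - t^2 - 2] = 48*t - 2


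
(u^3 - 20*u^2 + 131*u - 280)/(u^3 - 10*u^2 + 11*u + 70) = (u - 8)/(u + 2)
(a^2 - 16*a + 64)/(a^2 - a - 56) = (a - 8)/(a + 7)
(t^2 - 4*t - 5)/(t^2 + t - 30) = (t + 1)/(t + 6)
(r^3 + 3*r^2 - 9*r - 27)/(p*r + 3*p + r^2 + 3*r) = (r^2 - 9)/(p + r)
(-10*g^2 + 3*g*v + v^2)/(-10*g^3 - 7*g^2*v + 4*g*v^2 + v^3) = 1/(g + v)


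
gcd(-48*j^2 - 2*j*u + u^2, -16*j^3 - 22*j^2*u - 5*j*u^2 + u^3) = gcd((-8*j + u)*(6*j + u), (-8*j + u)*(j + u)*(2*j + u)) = -8*j + u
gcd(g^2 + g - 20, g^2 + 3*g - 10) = g + 5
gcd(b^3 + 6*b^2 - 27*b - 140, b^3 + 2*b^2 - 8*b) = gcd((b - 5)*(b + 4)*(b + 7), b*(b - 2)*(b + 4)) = b + 4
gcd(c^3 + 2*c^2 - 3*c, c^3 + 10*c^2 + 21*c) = c^2 + 3*c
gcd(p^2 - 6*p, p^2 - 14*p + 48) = p - 6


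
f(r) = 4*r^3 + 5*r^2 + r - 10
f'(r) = 12*r^2 + 10*r + 1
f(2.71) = 109.04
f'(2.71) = 116.23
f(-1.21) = -10.98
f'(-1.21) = 6.47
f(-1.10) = -10.37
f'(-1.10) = 4.52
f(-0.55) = -9.70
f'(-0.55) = -0.87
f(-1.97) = -23.15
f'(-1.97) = 27.87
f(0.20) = -9.57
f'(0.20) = 3.48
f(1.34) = 9.94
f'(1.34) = 35.95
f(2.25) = 63.12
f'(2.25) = 84.25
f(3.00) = 146.00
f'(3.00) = 139.00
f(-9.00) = -2530.00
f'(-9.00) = 883.00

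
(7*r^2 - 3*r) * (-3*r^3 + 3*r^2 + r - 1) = -21*r^5 + 30*r^4 - 2*r^3 - 10*r^2 + 3*r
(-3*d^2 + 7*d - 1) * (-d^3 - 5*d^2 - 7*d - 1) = 3*d^5 + 8*d^4 - 13*d^3 - 41*d^2 + 1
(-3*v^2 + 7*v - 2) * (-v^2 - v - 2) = 3*v^4 - 4*v^3 + v^2 - 12*v + 4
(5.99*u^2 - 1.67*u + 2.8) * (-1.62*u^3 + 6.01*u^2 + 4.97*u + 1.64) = -9.7038*u^5 + 38.7053*u^4 + 15.1976*u^3 + 18.3517*u^2 + 11.1772*u + 4.592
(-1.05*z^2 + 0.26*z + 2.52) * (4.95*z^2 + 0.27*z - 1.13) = -5.1975*z^4 + 1.0035*z^3 + 13.7307*z^2 + 0.3866*z - 2.8476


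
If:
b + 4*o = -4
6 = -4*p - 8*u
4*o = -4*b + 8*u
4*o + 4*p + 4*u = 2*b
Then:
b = -16/9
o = -5/9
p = 5/6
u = -7/6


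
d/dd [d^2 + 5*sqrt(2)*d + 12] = 2*d + 5*sqrt(2)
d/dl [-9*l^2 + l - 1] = 1 - 18*l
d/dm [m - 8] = 1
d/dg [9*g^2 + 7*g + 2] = 18*g + 7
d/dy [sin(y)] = cos(y)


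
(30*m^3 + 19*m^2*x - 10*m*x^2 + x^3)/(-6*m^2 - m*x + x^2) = (-30*m^3 - 19*m^2*x + 10*m*x^2 - x^3)/(6*m^2 + m*x - x^2)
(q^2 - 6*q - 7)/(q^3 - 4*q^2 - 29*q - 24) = (q - 7)/(q^2 - 5*q - 24)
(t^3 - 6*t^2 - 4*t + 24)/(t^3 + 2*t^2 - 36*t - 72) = (t - 2)/(t + 6)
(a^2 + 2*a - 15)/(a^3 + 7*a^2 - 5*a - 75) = 1/(a + 5)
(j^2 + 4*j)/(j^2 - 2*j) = (j + 4)/(j - 2)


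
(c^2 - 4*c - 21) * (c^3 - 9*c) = c^5 - 4*c^4 - 30*c^3 + 36*c^2 + 189*c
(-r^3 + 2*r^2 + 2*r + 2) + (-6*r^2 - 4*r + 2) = -r^3 - 4*r^2 - 2*r + 4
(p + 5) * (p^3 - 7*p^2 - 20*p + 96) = p^4 - 2*p^3 - 55*p^2 - 4*p + 480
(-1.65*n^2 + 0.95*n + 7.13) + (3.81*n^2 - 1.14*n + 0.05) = 2.16*n^2 - 0.19*n + 7.18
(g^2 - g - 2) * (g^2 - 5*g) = g^4 - 6*g^3 + 3*g^2 + 10*g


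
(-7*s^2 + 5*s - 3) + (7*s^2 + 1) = 5*s - 2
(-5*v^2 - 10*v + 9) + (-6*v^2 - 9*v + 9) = -11*v^2 - 19*v + 18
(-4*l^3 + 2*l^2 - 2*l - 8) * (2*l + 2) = -8*l^4 - 4*l^3 - 20*l - 16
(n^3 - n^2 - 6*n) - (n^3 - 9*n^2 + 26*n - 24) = 8*n^2 - 32*n + 24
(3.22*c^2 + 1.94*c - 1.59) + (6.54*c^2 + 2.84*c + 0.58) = 9.76*c^2 + 4.78*c - 1.01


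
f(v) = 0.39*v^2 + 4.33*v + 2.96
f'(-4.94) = 0.48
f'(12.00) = 13.69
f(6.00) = 42.98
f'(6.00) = 9.01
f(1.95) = 12.89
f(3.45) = 22.54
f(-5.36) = -9.04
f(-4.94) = -8.91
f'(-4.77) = 0.61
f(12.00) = 111.08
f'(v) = 0.78*v + 4.33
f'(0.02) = 4.35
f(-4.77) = -8.82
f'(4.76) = 8.04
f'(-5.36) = 0.15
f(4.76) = 32.41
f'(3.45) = 7.02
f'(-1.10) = 3.47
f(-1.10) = -1.33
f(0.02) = 3.05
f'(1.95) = 5.85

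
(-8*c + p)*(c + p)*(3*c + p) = -24*c^3 - 29*c^2*p - 4*c*p^2 + p^3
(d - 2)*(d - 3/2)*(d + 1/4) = d^3 - 13*d^2/4 + 17*d/8 + 3/4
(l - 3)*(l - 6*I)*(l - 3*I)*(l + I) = l^4 - 3*l^3 - 8*I*l^3 - 9*l^2 + 24*I*l^2 + 27*l - 18*I*l + 54*I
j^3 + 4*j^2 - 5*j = j*(j - 1)*(j + 5)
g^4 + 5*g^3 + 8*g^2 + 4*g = g*(g + 1)*(g + 2)^2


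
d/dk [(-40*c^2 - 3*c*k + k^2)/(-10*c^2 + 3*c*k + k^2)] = 6*c/(4*c^2 - 4*c*k + k^2)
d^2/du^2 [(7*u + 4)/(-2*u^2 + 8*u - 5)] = 4*(-8*(u - 2)^2*(7*u + 4) + 3*(7*u - 8)*(2*u^2 - 8*u + 5))/(2*u^2 - 8*u + 5)^3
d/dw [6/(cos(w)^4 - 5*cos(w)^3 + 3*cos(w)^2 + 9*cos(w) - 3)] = 6*(4*cos(w)^3 - 15*cos(w)^2 + 6*cos(w) + 9)*sin(w)/(cos(w)^4 - 5*cos(w)^3 + 3*cos(w)^2 + 9*cos(w) - 3)^2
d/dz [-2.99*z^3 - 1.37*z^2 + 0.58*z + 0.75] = -8.97*z^2 - 2.74*z + 0.58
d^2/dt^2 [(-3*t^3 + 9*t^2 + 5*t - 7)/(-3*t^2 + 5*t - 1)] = 6*(-38*t^3 + 75*t^2 - 87*t + 40)/(27*t^6 - 135*t^5 + 252*t^4 - 215*t^3 + 84*t^2 - 15*t + 1)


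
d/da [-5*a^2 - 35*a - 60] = -10*a - 35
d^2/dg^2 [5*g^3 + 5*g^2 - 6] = 30*g + 10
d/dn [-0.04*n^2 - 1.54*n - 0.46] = -0.08*n - 1.54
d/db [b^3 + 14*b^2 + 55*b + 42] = 3*b^2 + 28*b + 55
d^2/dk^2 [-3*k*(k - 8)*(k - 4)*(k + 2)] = -36*k^2 + 180*k - 48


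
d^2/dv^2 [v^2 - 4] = 2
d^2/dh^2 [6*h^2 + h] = 12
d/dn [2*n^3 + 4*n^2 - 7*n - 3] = 6*n^2 + 8*n - 7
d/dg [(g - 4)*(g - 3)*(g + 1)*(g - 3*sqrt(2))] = 4*g^3 - 18*g^2 - 9*sqrt(2)*g^2 + 10*g + 36*sqrt(2)*g - 15*sqrt(2) + 12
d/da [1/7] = 0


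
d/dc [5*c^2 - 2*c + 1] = 10*c - 2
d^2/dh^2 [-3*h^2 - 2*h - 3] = -6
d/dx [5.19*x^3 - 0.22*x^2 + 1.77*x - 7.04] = 15.57*x^2 - 0.44*x + 1.77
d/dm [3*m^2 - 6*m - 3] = 6*m - 6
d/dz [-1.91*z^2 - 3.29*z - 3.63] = -3.82*z - 3.29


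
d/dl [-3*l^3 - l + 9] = -9*l^2 - 1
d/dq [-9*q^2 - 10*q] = -18*q - 10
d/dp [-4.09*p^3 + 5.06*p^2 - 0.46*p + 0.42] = -12.27*p^2 + 10.12*p - 0.46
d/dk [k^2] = 2*k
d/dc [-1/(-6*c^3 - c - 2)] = (-18*c^2 - 1)/(6*c^3 + c + 2)^2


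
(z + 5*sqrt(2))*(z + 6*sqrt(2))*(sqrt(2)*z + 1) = sqrt(2)*z^3 + 23*z^2 + 71*sqrt(2)*z + 60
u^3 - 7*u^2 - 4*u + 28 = (u - 7)*(u - 2)*(u + 2)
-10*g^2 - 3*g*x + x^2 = (-5*g + x)*(2*g + x)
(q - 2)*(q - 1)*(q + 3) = q^3 - 7*q + 6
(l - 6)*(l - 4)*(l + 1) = l^3 - 9*l^2 + 14*l + 24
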